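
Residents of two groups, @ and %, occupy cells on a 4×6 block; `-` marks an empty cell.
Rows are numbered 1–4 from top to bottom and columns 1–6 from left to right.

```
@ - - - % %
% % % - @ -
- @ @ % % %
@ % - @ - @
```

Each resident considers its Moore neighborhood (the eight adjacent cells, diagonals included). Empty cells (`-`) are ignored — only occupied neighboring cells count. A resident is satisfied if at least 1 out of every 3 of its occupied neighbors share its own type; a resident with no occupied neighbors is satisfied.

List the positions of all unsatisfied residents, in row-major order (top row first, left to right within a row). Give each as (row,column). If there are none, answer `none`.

(1,1)@ 0/2 ✗
(1,5)% 1/2 ✓
(1,6)% 1/2 ✓
(2,1)% 1/3 ✓
(2,2)% 2/5 ✓
(2,3)% 2/4 ✓
(2,5)@ 0/5 ✗
(3,2)@ 2/6 ✓
(3,3)@ 2/6 ✓
(3,4)% 2/5 ✓
(3,5)% 2/5 ✓
(3,6)% 1/3 ✓
(4,1)@ 1/2 ✓
(4,2)% 0/3 ✗
(4,4)@ 1/3 ✓
(4,6)@ 0/2 ✗

(1,1), (2,5), (4,2), (4,6)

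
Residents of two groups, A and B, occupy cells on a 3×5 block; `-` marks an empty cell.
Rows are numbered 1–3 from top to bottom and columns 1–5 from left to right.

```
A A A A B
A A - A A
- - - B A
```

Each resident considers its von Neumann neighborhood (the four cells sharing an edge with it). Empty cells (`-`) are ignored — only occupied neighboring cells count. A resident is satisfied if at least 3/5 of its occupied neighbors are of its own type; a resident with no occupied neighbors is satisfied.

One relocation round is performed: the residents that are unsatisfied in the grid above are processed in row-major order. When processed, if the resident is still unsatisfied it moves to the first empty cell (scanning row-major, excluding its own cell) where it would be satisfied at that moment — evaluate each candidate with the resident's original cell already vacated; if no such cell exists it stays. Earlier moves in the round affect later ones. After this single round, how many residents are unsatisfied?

Initially unsatisfied (in order): (1,5), (3,4), (3,5).
  (1,5) → (3,3).
  (3,4): no empty cell satisfies it; stays.
  (3,5) → (1,5).
Resulting grid:
A A A A A
A A - A A
- - B B -
Unsatisfied now: (3,4).

1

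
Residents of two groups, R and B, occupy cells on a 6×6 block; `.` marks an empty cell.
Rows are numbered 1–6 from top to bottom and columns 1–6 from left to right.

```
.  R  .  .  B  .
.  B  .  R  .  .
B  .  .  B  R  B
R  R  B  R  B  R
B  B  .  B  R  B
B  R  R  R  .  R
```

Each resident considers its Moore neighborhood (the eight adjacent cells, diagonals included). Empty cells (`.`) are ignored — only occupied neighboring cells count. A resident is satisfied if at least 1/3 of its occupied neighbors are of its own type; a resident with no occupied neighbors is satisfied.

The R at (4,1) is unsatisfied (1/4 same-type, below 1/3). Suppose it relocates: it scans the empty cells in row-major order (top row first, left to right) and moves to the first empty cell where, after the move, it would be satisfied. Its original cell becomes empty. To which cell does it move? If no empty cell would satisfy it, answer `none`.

Vacating (4,1). Empty cells in order:
  (1,1): 1/2 same-type → satisfied — stop here.

(1,1)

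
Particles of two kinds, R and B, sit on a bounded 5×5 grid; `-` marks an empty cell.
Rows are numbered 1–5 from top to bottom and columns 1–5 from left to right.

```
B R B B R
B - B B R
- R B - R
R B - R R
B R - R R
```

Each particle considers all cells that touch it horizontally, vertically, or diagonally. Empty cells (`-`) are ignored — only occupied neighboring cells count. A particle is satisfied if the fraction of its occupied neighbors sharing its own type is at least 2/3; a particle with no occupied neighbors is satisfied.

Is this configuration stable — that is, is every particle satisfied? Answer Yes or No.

Row 1: (1,1)B 1/2 ✗ · (1,2)R 0/4 ✗ · (1,3)B 3/4 ✓ · (1,4)B 3/5 ✗ · (1,5)R 1/3 ✗
Row 2: (2,1)B 1/3 ✗ · (2,3)B 4/6 ✓ · (2,4)B 4/7 ✗ · (2,5)R 2/4 ✗
Row 3: (3,2)R 1/5 ✗ · (3,3)B 3/5 ✗ · (3,5)R 3/4 ✓
Row 4: (4,1)R 2/4 ✗ · (4,2)B 2/5 ✗ · (4,4)R 4/5 ✓ · (4,5)R 4/4 ✓
Row 5: (5,1)B 1/3 ✗ · (5,2)R 1/3 ✗ · (5,4)R 3/3 ✓ · (5,5)R 3/3 ✓
For instance (1,1) has only 1/2 same-type neighbors, below 2/3.

No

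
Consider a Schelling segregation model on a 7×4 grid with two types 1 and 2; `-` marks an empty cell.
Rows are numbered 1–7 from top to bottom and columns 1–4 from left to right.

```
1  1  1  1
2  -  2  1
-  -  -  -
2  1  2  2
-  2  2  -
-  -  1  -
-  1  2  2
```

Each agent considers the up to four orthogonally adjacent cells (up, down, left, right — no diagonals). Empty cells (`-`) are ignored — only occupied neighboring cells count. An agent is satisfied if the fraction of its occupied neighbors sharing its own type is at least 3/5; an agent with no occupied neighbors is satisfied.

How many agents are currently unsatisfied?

10

(1,1)1 1/2 unhappy
(1,2)1 2/2 ok
(1,3)1 2/3 ok
(1,4)1 2/2 ok
(2,1)2 0/1 unhappy
(2,3)2 0/2 unhappy
(2,4)1 1/2 unhappy
(4,1)2 0/1 unhappy
(4,2)1 0/3 unhappy
(4,3)2 2/3 ok
(4,4)2 1/1 ok
(5,2)2 1/2 unhappy
(5,3)2 2/3 ok
(6,3)1 0/2 unhappy
(7,2)1 0/1 unhappy
(7,3)2 1/3 unhappy
(7,4)2 1/1 ok
Unsatisfied: (1,1), (2,1), (2,3), (2,4), (4,1), (4,2), (5,2), (6,3), (7,2), (7,3) — 10 in total.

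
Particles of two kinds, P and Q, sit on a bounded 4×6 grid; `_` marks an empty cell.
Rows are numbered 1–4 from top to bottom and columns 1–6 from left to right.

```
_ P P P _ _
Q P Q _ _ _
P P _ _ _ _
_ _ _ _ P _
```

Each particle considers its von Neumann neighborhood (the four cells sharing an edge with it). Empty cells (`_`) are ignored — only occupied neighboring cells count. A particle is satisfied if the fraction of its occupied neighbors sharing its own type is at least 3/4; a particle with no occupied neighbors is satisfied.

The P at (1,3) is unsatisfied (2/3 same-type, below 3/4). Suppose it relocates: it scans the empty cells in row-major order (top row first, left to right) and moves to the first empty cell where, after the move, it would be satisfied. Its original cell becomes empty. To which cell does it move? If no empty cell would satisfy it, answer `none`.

Vacating (1,3). Empty cells in order:
  (1,1): 1/2 same-type → still unsatisfied.
  (1,5): 1/1 same-type → satisfied — stop here.

(1,5)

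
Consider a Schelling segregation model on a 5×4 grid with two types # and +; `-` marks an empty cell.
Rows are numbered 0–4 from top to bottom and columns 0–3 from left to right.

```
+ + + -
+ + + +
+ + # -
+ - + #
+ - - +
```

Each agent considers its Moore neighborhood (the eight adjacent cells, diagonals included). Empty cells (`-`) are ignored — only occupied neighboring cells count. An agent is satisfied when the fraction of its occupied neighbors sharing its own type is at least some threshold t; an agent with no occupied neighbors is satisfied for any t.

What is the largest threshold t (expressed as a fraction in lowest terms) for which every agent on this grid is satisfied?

(0,0)+ 3/3
(0,1)+ 5/5
(0,2)+ 4/4
(1,0)+ 5/5
(1,1)+ 7/8
(1,2)+ 5/6
(1,3)+ 2/3
(2,0)+ 4/4
(2,1)+ 6/7
(2,2)# 1/6
(3,0)+ 3/3
(3,2)+ 2/4
(3,3)# 1/3
(4,0)+ 1/1
(4,3)+ 1/2
The smallest same-type fraction is 1/6 at (2,2), which reduces to 1/6. Any threshold above that leaves this agent unsatisfied.

1/6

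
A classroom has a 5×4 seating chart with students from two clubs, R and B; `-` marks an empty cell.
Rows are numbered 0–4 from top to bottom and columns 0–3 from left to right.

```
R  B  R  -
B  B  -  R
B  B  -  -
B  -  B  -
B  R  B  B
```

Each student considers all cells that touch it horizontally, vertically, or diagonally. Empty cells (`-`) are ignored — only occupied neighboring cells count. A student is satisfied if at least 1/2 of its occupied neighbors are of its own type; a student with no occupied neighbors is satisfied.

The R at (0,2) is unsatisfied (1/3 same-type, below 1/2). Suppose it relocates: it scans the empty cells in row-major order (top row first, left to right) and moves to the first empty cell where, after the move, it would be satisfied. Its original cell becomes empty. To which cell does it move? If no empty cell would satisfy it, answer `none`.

Vacating (0,2). Empty cells in order:
  (0,3): 1/1 same-type → satisfied — stop here.

(0,3)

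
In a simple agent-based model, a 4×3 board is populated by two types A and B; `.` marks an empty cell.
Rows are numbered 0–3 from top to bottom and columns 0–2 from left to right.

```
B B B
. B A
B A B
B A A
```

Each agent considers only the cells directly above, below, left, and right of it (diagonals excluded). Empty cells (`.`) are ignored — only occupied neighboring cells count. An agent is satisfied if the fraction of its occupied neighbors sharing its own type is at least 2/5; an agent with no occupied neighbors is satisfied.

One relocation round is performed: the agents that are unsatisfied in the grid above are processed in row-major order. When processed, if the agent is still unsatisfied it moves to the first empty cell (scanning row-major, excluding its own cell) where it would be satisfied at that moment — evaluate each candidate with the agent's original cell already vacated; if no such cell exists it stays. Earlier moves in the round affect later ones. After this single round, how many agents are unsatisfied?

2

Initially unsatisfied (in order): (1,1), (1,2), (2,1), (2,2).
  (1,1) → (1,0).
  (1,2): no empty cell satisfies it; stays.
  (2,1): no empty cell satisfies it; stays.
  (2,2) → (1,1).
Resulting grid:
B B B
B B A
B A .
B A A
Unsatisfied now: (1,2), (2,1).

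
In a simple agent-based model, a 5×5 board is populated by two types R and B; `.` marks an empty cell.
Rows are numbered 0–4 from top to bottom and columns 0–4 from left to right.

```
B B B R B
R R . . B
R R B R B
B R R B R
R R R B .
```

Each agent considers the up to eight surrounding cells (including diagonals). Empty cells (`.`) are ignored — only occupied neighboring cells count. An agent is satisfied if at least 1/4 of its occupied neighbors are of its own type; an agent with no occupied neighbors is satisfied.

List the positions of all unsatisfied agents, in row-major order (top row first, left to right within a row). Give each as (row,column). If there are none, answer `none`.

(0,0)B 1/3 ok
(0,1)B 2/4 ok
(0,2)B 1/3 ok
(0,3)R 0/3 unhappy
(0,4)B 1/2 ok
(1,0)R 3/5 ok
(1,1)R 3/7 ok
(1,4)B 2/4 ok
(2,0)R 4/5 ok
(2,1)R 5/7 ok
(2,2)B 1/6 unhappy
(2,3)R 2/6 ok
(2,4)B 2/4 ok
(3,0)B 0/5 unhappy
(3,1)R 6/8 ok
(3,2)R 5/8 ok
(3,3)B 3/7 ok
(3,4)R 1/4 ok
(4,0)R 2/3 ok
(4,1)R 4/5 ok
(4,2)R 3/5 ok
(4,3)B 1/4 ok

(0,3), (2,2), (3,0)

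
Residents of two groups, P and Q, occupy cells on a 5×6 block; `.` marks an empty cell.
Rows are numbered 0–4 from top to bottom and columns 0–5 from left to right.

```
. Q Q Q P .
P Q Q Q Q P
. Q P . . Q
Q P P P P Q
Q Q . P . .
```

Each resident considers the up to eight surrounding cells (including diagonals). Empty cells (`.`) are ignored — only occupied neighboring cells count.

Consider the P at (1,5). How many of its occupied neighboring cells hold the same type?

Occupied neighbors of (1,5): (0,4)=P, (1,4)=Q, (2,5)=Q.
Same type (P): 1 of 3.

1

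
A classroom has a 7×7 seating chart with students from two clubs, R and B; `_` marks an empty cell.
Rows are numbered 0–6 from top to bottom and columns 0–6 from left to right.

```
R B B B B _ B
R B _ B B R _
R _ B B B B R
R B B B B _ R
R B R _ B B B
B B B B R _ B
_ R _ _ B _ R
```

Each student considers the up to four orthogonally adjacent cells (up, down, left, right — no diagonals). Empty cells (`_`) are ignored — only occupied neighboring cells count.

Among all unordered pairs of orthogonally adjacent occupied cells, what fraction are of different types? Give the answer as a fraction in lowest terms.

Scan each occupied cell's neighbors to the right and below so each pair is counted once.
Row 0: R(0,0)–B(0,1)≠ R(0,0)–R(1,0)= B(0,1)–B(0,2)= B(0,1)–B(1,1)= B(0,2)–B(0,3)= B(0,3)–B(0,4)= B(0,3)–B(1,3)= B(0,4)–B(1,4)=  → 1/8 unlike.
Row 1: R(1,0)–B(1,1)≠ R(1,0)–R(2,0)= B(1,3)–B(1,4)= B(1,3)–B(2,3)= B(1,4)–R(1,5)≠ B(1,4)–B(2,4)= R(1,5)–B(2,5)≠  → 3/7 unlike.
Row 2: R(2,0)–R(3,0)= B(2,2)–B(2,3)= B(2,2)–B(3,2)= B(2,3)–B(2,4)= B(2,3)–B(3,3)= B(2,4)–B(2,5)= B(2,4)–B(3,4)= B(2,5)–R(2,6)≠ R(2,6)–R(3,6)=  → 1/9 unlike.
Row 3: R(3,0)–B(3,1)≠ R(3,0)–R(4,0)= B(3,1)–B(3,2)= B(3,1)–B(4,1)= B(3,2)–B(3,3)= B(3,2)–R(4,2)≠ B(3,3)–B(3,4)= B(3,4)–B(4,4)= R(3,6)–B(4,6)≠  → 3/9 unlike.
Row 4: R(4,0)–B(4,1)≠ R(4,0)–B(5,0)≠ B(4,1)–R(4,2)≠ B(4,1)–B(5,1)= R(4,2)–B(5,2)≠ B(4,4)–B(4,5)= B(4,4)–R(5,4)≠ B(4,5)–B(4,6)= B(4,6)–B(5,6)=  → 5/9 unlike.
Row 5: B(5,0)–B(5,1)= B(5,1)–B(5,2)= B(5,1)–R(6,1)≠ B(5,2)–B(5,3)= B(5,3)–R(5,4)≠ R(5,4)–B(6,4)≠ B(5,6)–R(6,6)≠  → 4/7 unlike.
Total adjacent occupied pairs: 49; unlike-type pairs: 17.
17/49 is already in lowest terms.

17/49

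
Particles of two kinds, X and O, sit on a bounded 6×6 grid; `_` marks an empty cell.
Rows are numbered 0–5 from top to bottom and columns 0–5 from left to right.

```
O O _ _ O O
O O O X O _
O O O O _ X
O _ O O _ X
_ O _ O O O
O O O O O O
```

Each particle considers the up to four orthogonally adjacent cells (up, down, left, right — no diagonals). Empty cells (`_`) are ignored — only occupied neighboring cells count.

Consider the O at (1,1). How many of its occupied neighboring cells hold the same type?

Occupied neighbors of (1,1): (0,1)=O, (2,1)=O, (1,0)=O, (1,2)=O.
Same type (O): 4 of 4.

4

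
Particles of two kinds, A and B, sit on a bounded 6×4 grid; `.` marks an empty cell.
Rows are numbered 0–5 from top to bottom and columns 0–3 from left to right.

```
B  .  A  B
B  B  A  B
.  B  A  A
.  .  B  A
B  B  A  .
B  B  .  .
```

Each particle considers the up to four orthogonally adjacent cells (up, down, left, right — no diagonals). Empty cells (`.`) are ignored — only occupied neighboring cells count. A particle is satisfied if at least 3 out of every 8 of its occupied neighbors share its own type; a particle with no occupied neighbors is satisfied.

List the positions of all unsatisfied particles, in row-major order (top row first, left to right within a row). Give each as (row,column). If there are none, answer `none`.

Row 0: (0,0)B 1/1 ok · (0,2)A 1/2 ok · (0,3)B 1/2 ok
Row 1: (1,0)B 2/2 ok · (1,1)B 2/3 ok · (1,2)A 2/4 ok · (1,3)B 1/3 unhappy
Row 2: (2,1)B 1/2 ok · (2,2)A 2/4 ok · (2,3)A 2/3 ok
Row 3: (3,2)B 0/3 unhappy · (3,3)A 1/2 ok
Row 4: (4,0)B 2/2 ok · (4,1)B 2/3 ok · (4,2)A 0/2 unhappy
Row 5: (5,0)B 2/2 ok · (5,1)B 2/2 ok

(1,3), (3,2), (4,2)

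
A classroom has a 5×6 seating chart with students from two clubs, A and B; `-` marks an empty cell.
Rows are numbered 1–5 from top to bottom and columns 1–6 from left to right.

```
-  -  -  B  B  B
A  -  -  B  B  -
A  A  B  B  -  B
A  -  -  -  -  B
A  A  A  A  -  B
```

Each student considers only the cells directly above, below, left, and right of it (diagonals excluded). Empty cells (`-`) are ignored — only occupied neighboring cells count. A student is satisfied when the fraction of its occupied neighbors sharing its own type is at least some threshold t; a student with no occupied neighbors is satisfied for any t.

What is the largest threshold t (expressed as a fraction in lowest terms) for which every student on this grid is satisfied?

Row 1: (1,4)B 2/2 · (1,5)B 3/3 · (1,6)B 1/1
Row 2: (2,1)A 1/1 · (2,4)B 3/3 · (2,5)B 2/2
Row 3: (3,1)A 3/3 · (3,2)A 1/2 · (3,3)B 1/2 · (3,4)B 2/2 · (3,6)B 1/1
Row 4: (4,1)A 2/2 · (4,6)B 2/2
Row 5: (5,1)A 2/2 · (5,2)A 2/2 · (5,3)A 2/2 · (5,4)A 1/1 · (5,6)B 1/1
The smallest same-type fraction is 1/2 at (3,2), which reduces to 1/2. Any threshold above that leaves this student unsatisfied.

1/2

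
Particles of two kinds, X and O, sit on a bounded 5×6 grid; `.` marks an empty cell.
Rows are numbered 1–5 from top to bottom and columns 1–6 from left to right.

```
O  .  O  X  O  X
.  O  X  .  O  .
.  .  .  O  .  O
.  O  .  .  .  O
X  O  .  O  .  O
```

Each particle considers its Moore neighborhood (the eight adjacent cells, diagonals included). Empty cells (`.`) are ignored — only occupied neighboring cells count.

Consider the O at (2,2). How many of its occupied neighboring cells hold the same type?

2

Occupied neighbors of (2,2): (1,1)=O, (1,3)=O, (2,3)=X.
Same type (O): 2 of 3.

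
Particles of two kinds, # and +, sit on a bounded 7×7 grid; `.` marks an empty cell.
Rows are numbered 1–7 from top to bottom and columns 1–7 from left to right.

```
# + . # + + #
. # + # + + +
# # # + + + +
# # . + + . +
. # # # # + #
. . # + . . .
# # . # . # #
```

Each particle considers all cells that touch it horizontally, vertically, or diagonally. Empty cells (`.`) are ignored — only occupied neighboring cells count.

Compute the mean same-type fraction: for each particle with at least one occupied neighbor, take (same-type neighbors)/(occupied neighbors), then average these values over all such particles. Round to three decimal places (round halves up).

0.654

(1,1)# 1/2
(1,2)+ 1/3
(1,4)# 1/4
(1,5)+ 3/5
(1,6)+ 4/5
(1,7)# 0/3
(2,2)# 4/6
(2,3)+ 2/7
(2,4)# 2/7
(2,5)+ 6/8
(2,6)+ 7/8
(2,7)+ 4/5
(3,1)# 4/4
(3,2)# 5/6
(3,3)# 4/7
(3,4)+ 5/7
(3,5)+ 6/7
(3,6)+ 7/7
(3,7)+ 4/4
(4,1)# 4/4
(4,2)# 6/6
(4,4)+ 3/7
(4,5)+ 5/7
(4,7)+ 3/4
(5,2)# 4/4
(5,3)# 4/6
(5,4)# 3/6
(5,5)# 1/5
(5,6)+ 2/4
(5,7)# 0/2
(6,3)# 5/6
(6,4)+ 0/5
(7,1)# 1/1
(7,2)# 2/2
(7,4)# 1/2
(7,6)# 1/1
(7,7)# 1/1
Sum over 37 particles: 1/2 + 1/3 + 1/4 + 3/5 + 4/5 + 0/3 + 4/6 + 2/7 + 2/7 + 6/8 + 7/8 + 4/5 + 4/4 + 5/6 + 4/7 + 5/7 + 6/7 + 7/7 + 4/4 + 4/4 + 6/6 + 3/7 + 5/7 + 3/4 + 4/4 + 4/6 + 3/6 + 1/5 + 2/4 + 0/2 + 5/6 + 0/5 + 1/1 + 2/2 + 1/2 + 1/1 + 1/1 = 20341/840; mean = 20341/840 ÷ 37 = 20341/31080 = 0.654472… → 0.654.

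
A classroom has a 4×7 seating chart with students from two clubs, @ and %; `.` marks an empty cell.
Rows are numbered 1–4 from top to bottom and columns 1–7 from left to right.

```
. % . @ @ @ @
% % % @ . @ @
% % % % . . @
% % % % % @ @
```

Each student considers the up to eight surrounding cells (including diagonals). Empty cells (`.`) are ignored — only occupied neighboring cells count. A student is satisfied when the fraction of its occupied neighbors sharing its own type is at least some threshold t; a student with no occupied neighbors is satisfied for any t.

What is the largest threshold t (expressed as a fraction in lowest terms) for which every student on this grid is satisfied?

2/5

(1,2)% 3/3
(1,4)@ 2/3
(1,5)@ 4/4
(1,6)@ 4/4
(1,7)@ 3/3
(2,1)% 4/4
(2,2)% 6/6
(2,3)% 5/7
(2,4)@ 2/5
(2,6)@ 5/5
(2,7)@ 4/4
(3,1)% 5/5
(3,2)% 8/8
(3,3)% 7/8
(3,4)% 5/6
(3,7)@ 4/4
(4,1)% 3/3
(4,2)% 5/5
(4,3)% 5/5
(4,4)% 4/4
(4,5)% 2/3
(4,6)@ 2/3
(4,7)@ 2/2
The smallest same-type fraction is 2/5 at (2,4), which reduces to 2/5. Any threshold above that leaves this student unsatisfied.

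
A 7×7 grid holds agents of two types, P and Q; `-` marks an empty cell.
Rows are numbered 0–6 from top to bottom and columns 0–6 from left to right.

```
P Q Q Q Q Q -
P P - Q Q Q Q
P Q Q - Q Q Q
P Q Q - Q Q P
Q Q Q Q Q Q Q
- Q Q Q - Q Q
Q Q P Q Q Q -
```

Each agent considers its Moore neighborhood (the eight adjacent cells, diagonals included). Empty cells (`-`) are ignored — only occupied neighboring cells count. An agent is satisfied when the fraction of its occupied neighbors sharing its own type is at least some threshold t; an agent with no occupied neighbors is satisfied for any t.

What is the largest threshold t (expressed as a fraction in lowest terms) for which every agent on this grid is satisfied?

Row 0: (0,0)P 2/3 · (0,1)Q 1/4 · (0,2)Q 3/4 · (0,3)Q 4/4 · (0,4)Q 5/5 · (0,5)Q 4/4
Row 1: (1,0)P 3/5 · (1,1)P 3/7 · (1,3)Q 6/6 · (1,4)Q 7/7 · (1,5)Q 7/7 · (1,6)Q 4/4
Row 2: (2,0)P 3/5 · (2,1)Q 3/7 · (2,2)Q 4/5 · (2,4)Q 6/6 · (2,5)Q 7/8 · (2,6)Q 4/5
Row 3: (3,0)P 1/5 · (3,1)Q 6/8 · (3,2)Q 6/6 · (3,4)Q 6/6 · (3,5)Q 7/8 · (3,6)P 0/5
Row 4: (4,0)Q 3/4 · (4,1)Q 6/7 · (4,2)Q 7/7 · (4,3)Q 6/6 · (4,4)Q 6/6 · (4,5)Q 6/7 · (4,6)Q 4/5
Row 5: (5,1)Q 6/7 · (5,2)Q 7/8 · (5,3)Q 6/7 · (5,5)Q 6/6 · (5,6)Q 4/4
Row 6: (6,0)Q 2/2 · (6,1)Q 3/4 · (6,2)P 0/5 · (6,3)Q 3/4 · (6,4)Q 4/4 · (6,5)Q 3/3
The smallest same-type fraction is 0/5 at (3,6), which reduces to 0/1. Any threshold above that leaves this agent unsatisfied.

0/1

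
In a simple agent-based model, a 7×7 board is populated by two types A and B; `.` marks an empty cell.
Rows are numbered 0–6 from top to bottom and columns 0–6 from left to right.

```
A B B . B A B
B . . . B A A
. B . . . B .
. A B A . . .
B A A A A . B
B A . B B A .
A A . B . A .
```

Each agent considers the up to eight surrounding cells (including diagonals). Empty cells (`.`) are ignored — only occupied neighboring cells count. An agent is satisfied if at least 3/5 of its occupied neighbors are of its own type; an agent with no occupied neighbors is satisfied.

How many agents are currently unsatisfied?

(0,0)A 0/2 ✗
(0,1)B 2/3 ✓
(0,2)B 1/1 ✓
(0,4)B 1/3 ✗
(0,5)A 2/5 ✗
(0,6)B 0/3 ✗
(1,0)B 2/3 ✓
(1,4)B 2/4 ✗
(1,5)A 2/6 ✗
(1,6)A 2/4 ✗
(2,1)B 2/3 ✓
(2,5)B 1/3 ✗
(3,1)A 2/5 ✗
(3,2)B 1/6 ✗
(3,3)A 3/4 ✓
(4,0)B 1/4 ✗
(4,1)A 3/6 ✗
(4,2)A 5/7 ✓
(4,3)A 3/6 ✗
(4,4)A 3/5 ✓
(4,6)B 0/1 ✗
(5,0)B 1/5 ✗
(5,1)A 4/6 ✓
(5,3)B 2/5 ✗
(5,4)B 2/6 ✗
(5,5)A 2/4 ✗
(6,0)A 2/3 ✓
(6,1)A 2/3 ✓
(6,3)B 2/2 ✓
(6,5)A 1/2 ✗
Unsatisfied: (0,0), (0,4), (0,5), (0,6), (1,4), (1,5), (1,6), (2,5), (3,1), (3,2), (4,0), (4,1), (4,3), (4,6), (5,0), (5,3), (5,4), (5,5), (6,5) — 19 in total.

19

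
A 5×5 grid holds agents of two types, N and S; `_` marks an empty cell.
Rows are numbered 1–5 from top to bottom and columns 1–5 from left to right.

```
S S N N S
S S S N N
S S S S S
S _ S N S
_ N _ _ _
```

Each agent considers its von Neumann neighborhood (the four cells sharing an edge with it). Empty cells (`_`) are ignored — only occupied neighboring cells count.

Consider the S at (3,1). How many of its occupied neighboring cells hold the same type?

3

Occupied neighbors of (3,1): (2,1)=S, (4,1)=S, (3,2)=S.
Same type (S): 3 of 3.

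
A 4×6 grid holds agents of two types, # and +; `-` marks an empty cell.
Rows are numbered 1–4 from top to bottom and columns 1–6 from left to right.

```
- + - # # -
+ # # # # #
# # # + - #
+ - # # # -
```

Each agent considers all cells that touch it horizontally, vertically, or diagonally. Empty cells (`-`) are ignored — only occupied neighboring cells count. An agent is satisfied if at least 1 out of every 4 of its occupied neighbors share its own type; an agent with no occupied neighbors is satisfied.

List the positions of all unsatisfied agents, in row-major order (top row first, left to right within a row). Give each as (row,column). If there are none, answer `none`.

(3,4), (4,1)

Row 1: (1,2)+ 1/3 ok · (1,4)# 4/4 ok · (1,5)# 4/4 ok
Row 2: (2,1)+ 1/4 ok · (2,2)# 4/6 ok · (2,3)# 5/7 ok · (2,4)# 5/6 ok · (2,5)# 5/6 ok · (2,6)# 3/3 ok
Row 3: (3,1)# 2/4 ok · (3,2)# 5/7 ok · (3,3)# 6/7 ok · (3,4)+ 0/7 unhappy · (3,6)# 3/3 ok
Row 4: (4,1)+ 0/2 unhappy · (4,3)# 3/4 ok · (4,4)# 3/4 ok · (4,5)# 2/3 ok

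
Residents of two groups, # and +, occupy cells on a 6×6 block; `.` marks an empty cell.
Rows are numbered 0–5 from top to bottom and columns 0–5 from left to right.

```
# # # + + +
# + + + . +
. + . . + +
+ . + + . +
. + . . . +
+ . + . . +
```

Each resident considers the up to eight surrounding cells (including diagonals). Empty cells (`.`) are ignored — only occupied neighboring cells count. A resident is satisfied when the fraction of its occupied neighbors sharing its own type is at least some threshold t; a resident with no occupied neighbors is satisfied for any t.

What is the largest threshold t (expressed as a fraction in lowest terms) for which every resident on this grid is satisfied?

1/5

Row 0: (0,0)# 2/3 · (0,1)# 3/5 · (0,2)# 1/5 · (0,3)+ 3/4 · (0,4)+ 4/4 · (0,5)+ 2/2
Row 1: (1,0)# 2/4 · (1,1)+ 2/6 · (1,2)+ 4/6 · (1,3)+ 4/5 · (1,5)+ 4/4
Row 2: (2,1)+ 4/5 · (2,4)+ 5/5 · (2,5)+ 3/3
Row 3: (3,0)+ 2/2 · (3,2)+ 3/3 · (3,3)+ 2/2 · (3,5)+ 3/3
Row 4: (4,1)+ 4/4 · (4,5)+ 2/2
Row 5: (5,0)+ 1/1 · (5,2)+ 1/1 · (5,5)+ 1/1
The smallest same-type fraction is 1/5 at (0,2), which reduces to 1/5. Any threshold above that leaves this resident unsatisfied.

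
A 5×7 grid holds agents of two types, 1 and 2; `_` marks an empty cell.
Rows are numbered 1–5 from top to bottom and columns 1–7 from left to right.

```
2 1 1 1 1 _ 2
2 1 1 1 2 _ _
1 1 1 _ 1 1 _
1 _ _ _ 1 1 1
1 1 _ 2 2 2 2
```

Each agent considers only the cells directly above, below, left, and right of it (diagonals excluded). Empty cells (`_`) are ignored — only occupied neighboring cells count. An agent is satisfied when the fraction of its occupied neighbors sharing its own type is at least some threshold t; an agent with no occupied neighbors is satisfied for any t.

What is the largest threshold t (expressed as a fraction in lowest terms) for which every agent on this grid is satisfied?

(1,1)2 1/2
(1,2)1 2/3
(1,3)1 3/3
(1,4)1 3/3
(1,5)1 1/2
(1,7)2 — no occupied neighbors
(2,1)2 1/3
(2,2)1 3/4
(2,3)1 4/4
(2,4)1 2/3
(2,5)2 0/3
(3,1)1 2/3
(3,2)1 3/3
(3,3)1 2/2
(3,5)1 2/3
(3,6)1 2/2
(4,1)1 2/2
(4,5)1 2/3
(4,6)1 3/4
(4,7)1 1/2
(5,1)1 2/2
(5,2)1 1/1
(5,4)2 1/1
(5,5)2 2/3
(5,6)2 2/3
(5,7)2 1/2
The smallest same-type fraction is 0/3 at (2,5), which reduces to 0/1. Any threshold above that leaves this agent unsatisfied.

0/1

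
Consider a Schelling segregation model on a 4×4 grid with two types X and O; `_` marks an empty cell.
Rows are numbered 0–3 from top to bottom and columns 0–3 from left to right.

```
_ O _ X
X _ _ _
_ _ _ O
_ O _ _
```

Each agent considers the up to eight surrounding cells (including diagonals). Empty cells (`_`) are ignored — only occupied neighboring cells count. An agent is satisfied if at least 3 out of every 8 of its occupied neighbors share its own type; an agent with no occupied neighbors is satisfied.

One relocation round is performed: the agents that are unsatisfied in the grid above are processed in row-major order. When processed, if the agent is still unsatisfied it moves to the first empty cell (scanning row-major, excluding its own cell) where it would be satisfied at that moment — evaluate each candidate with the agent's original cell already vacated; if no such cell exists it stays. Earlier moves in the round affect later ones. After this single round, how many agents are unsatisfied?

1

Initially unsatisfied (in order): (0,1), (1,0).
  (0,1) → (1,2).
  (1,0): now satisfied by earlier moves; stays.
Resulting grid:
_ _ _ X
X _ O _
_ _ _ O
_ O _ _
Unsatisfied now: (0,3).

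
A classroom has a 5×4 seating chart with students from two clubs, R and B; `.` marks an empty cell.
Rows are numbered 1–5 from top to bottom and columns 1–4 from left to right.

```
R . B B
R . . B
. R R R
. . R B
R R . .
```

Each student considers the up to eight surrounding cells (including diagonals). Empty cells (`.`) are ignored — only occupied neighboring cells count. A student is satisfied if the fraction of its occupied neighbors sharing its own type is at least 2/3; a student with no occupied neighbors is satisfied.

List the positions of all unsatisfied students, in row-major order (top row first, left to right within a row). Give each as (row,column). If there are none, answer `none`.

(1,1)R 1/1 ok
(1,3)B 2/2 ok
(1,4)B 2/2 ok
(2,1)R 2/2 ok
(2,4)B 2/4 unhappy
(3,2)R 3/3 ok
(3,3)R 3/5 unhappy
(3,4)R 2/4 unhappy
(4,3)R 4/5 ok
(4,4)B 0/3 unhappy
(5,1)R 1/1 ok
(5,2)R 2/2 ok

(2,4), (3,3), (3,4), (4,4)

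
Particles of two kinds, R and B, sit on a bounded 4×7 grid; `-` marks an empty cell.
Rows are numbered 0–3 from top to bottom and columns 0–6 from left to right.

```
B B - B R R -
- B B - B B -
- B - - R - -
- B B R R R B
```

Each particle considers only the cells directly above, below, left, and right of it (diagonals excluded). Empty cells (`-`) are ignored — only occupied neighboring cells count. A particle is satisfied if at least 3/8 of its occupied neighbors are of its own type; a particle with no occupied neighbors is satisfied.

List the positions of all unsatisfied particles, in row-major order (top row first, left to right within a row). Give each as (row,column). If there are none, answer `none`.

(0,0)B 1/1 ✓
(0,1)B 2/2 ✓
(0,3)B 0/1 ✗
(0,4)R 1/3 ✗
(0,5)R 1/2 ✓
(1,1)B 3/3 ✓
(1,2)B 1/1 ✓
(1,4)B 1/3 ✗
(1,5)B 1/2 ✓
(2,1)B 2/2 ✓
(2,4)R 1/2 ✓
(3,1)B 2/2 ✓
(3,2)B 1/2 ✓
(3,3)R 1/2 ✓
(3,4)R 3/3 ✓
(3,5)R 1/2 ✓
(3,6)B 0/1 ✗

(0,3), (0,4), (1,4), (3,6)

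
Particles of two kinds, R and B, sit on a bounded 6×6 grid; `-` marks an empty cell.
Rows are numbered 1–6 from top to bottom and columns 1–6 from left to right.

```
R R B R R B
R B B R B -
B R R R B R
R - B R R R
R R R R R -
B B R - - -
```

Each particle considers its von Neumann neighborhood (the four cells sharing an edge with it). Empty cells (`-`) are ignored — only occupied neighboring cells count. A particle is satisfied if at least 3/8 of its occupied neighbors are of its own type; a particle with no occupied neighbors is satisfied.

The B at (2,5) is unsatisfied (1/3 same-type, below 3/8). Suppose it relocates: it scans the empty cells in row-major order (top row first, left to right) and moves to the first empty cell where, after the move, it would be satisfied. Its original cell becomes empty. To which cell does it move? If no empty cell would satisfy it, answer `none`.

Vacating (2,5). Empty cells in order:
  (2,6): 1/2 same-type → satisfied — stop here.

(2,6)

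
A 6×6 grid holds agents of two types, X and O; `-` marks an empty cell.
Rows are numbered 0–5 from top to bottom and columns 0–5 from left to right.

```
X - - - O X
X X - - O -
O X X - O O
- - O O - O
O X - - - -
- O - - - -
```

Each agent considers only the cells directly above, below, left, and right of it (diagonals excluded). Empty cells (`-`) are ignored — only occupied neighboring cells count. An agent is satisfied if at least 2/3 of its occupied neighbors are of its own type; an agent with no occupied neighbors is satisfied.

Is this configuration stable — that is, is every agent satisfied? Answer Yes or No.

No

Row 0: (0,0)X 1/1 ok · (0,4)O 1/2 unhappy · (0,5)X 0/1 unhappy
Row 1: (1,0)X 2/3 ok · (1,1)X 2/2 ok · (1,4)O 2/2 ok
Row 2: (2,0)O 0/2 unhappy · (2,1)X 2/3 ok · (2,2)X 1/2 unhappy · (2,4)O 2/2 ok · (2,5)O 2/2 ok
Row 3: (3,2)O 1/2 unhappy · (3,3)O 1/1 ok · (3,5)O 1/1 ok
Row 4: (4,0)O 0/1 unhappy · (4,1)X 0/2 unhappy
Row 5: (5,1)O 0/1 unhappy
For instance (0,4) has only 1/2 same-type neighbors, below 2/3.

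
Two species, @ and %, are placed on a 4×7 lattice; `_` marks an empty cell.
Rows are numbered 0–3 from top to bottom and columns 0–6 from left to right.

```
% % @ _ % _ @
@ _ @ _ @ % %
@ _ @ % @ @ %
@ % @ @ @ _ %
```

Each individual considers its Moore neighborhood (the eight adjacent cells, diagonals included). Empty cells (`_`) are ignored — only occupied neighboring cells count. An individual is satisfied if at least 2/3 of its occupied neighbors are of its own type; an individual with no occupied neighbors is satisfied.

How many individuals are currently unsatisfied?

17

Row 0: (0,0)% 1/2 not · (0,1)% 1/4 not · (0,2)@ 1/2 not · (0,4)% 1/2 not · (0,6)@ 0/2 not
Row 1: (1,0)@ 1/3 not · (1,2)@ 2/4 not · (1,4)@ 2/5 not · (1,5)% 3/7 not · (1,6)% 2/4 not
Row 2: (2,0)@ 2/3 satisfied · (2,2)@ 3/5 not · (2,3)% 0/7 not · (2,4)@ 4/6 satisfied · (2,5)@ 3/7 not · (2,6)% 3/4 satisfied
Row 3: (3,0)@ 1/2 not · (3,1)% 0/4 not · (3,2)@ 2/4 not · (3,3)@ 4/5 satisfied · (3,4)@ 3/4 satisfied · (3,6)% 1/2 not
Unsatisfied: (0,0), (0,1), (0,2), (0,4), (0,6), (1,0), (1,2), (1,4), (1,5), (1,6), (2,2), (2,3), (2,5), (3,0), (3,1), (3,2), (3,6) — 17 in total.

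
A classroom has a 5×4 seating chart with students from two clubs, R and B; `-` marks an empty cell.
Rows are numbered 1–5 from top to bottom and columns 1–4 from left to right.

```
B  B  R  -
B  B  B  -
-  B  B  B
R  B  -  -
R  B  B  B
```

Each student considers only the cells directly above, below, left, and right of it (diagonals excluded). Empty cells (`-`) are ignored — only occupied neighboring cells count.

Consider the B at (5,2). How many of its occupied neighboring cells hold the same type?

Occupied neighbors of (5,2): (4,2)=B, (5,1)=R, (5,3)=B.
Same type (B): 2 of 3.

2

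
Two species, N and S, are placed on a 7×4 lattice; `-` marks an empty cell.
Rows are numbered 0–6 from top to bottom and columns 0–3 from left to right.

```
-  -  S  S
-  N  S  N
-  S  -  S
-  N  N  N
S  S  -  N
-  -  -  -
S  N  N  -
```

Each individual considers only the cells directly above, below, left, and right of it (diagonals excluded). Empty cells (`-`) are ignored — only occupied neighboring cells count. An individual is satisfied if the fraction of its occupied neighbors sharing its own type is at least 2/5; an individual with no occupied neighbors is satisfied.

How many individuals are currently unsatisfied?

7

Row 0: (0,2)S 2/2 satisfied · (0,3)S 1/2 satisfied
Row 1: (1,1)N 0/2 not · (1,2)S 1/3 not · (1,3)N 0/3 not
Row 2: (2,1)S 0/2 not · (2,3)S 0/2 not
Row 3: (3,1)N 1/3 not · (3,2)N 2/2 satisfied · (3,3)N 2/3 satisfied
Row 4: (4,0)S 1/1 satisfied · (4,1)S 1/2 satisfied · (4,3)N 1/1 satisfied
Row 6: (6,0)S 0/1 not · (6,1)N 1/2 satisfied · (6,2)N 1/1 satisfied
Unsatisfied: (1,1), (1,2), (1,3), (2,1), (2,3), (3,1), (6,0) — 7 in total.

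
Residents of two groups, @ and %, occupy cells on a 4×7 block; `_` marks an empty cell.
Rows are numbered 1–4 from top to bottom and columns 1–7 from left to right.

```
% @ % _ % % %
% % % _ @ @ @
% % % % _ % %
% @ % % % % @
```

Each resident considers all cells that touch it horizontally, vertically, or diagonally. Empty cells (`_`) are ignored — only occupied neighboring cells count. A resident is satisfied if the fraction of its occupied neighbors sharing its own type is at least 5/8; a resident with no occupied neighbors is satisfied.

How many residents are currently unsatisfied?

(1,1)% 2/3 satisfied
(1,2)@ 0/5 not
(1,3)% 2/3 satisfied
(1,5)% 1/3 not
(1,6)% 2/5 not
(1,7)% 1/3 not
(2,1)% 4/5 satisfied
(2,2)% 7/8 satisfied
(2,3)% 5/6 satisfied
(2,5)@ 1/5 not
(2,6)@ 2/7 not
(2,7)@ 1/5 not
(3,1)% 4/5 satisfied
(3,2)% 7/8 satisfied
(3,3)% 6/7 satisfied
(3,4)% 5/6 satisfied
(3,6)% 3/7 not
(3,7)% 2/5 not
(4,1)% 2/3 satisfied
(4,2)@ 0/5 not
(4,3)% 4/5 satisfied
(4,4)% 4/4 satisfied
(4,5)% 4/4 satisfied
(4,6)% 3/4 satisfied
(4,7)@ 0/3 not
Unsatisfied: (1,2), (1,5), (1,6), (1,7), (2,5), (2,6), (2,7), (3,6), (3,7), (4,2), (4,7) — 11 in total.

11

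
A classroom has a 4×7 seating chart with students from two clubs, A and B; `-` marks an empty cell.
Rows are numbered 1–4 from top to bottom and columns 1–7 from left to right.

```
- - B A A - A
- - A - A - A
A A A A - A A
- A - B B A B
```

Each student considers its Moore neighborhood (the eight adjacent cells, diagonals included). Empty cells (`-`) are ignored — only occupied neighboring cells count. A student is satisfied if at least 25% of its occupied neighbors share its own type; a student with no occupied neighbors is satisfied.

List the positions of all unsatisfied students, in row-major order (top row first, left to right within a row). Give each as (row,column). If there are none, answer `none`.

(1,3), (4,7)

(1,3)B 0/2 ✗
(1,4)A 3/4 ✓
(1,5)A 2/2 ✓
(1,7)A 1/1 ✓
(2,3)A 4/5 ✓
(2,5)A 4/4 ✓
(2,7)A 3/3 ✓
(3,1)A 2/2 ✓
(3,2)A 4/4 ✓
(3,3)A 4/5 ✓
(3,4)A 3/5 ✓
(3,6)A 4/6 ✓
(3,7)A 3/4 ✓
(4,2)A 3/3 ✓
(4,4)B 1/3 ✓
(4,5)B 1/4 ✓
(4,6)A 2/4 ✓
(4,7)B 0/3 ✗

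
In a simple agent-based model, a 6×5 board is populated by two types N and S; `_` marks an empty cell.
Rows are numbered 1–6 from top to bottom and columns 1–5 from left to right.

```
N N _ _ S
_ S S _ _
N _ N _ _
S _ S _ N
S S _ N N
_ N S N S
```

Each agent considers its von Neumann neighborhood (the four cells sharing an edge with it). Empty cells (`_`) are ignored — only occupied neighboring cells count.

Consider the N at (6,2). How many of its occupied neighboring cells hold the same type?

0

Occupied neighbors of (6,2): (5,2)=S, (6,3)=S.
Same type (N): 0 of 2.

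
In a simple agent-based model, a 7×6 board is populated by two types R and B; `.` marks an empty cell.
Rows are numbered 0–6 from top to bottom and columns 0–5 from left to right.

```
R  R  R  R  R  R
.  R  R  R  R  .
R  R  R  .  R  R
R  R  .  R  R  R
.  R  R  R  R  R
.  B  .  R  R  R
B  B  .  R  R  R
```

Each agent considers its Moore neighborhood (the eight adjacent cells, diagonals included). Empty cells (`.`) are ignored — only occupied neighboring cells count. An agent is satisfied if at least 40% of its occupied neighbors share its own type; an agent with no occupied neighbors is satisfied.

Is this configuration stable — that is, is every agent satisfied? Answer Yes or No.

Row 0: (0,0)R 2/2 ok · (0,1)R 4/4 ok · (0,2)R 5/5 ok · (0,3)R 5/5 ok · (0,4)R 4/4 ok · (0,5)R 2/2 ok
Row 1: (1,1)R 7/7 ok · (1,2)R 7/7 ok · (1,3)R 7/7 ok · (1,4)R 6/6 ok
Row 2: (2,0)R 4/4 ok · (2,1)R 6/6 ok · (2,2)R 6/6 ok · (2,4)R 6/6 ok · (2,5)R 4/4 ok
Row 3: (3,0)R 4/4 ok · (3,1)R 6/6 ok · (3,3)R 6/6 ok · (3,4)R 7/7 ok · (3,5)R 5/5 ok
Row 4: (4,1)R 3/4 ok · (4,2)R 5/6 ok · (4,3)R 6/6 ok · (4,4)R 8/8 ok · (4,5)R 5/5 ok
Row 5: (5,1)B 2/4 ok · (5,3)R 6/6 ok · (5,4)R 8/8 ok · (5,5)R 5/5 ok
Row 6: (6,0)B 2/2 ok · (6,1)B 2/2 ok · (6,3)R 3/3 ok · (6,4)R 5/5 ok · (6,5)R 3/3 ok
All meet the threshold, so the configuration is stable.

Yes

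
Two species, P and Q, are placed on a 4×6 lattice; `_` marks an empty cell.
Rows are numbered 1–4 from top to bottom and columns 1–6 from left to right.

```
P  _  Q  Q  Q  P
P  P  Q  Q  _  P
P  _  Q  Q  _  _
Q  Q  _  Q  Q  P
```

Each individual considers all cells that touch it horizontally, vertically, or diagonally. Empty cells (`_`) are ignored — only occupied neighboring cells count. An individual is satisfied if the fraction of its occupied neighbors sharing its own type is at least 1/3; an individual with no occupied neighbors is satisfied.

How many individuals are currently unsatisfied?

1

(1,1)P 2/2 ✓
(1,3)Q 3/4 ✓
(1,4)Q 4/4 ✓
(1,5)Q 2/4 ✓
(1,6)P 1/2 ✓
(2,1)P 3/3 ✓
(2,2)P 3/6 ✓
(2,3)Q 5/6 ✓
(2,4)Q 6/6 ✓
(2,6)P 1/2 ✓
(3,1)P 2/4 ✓
(3,3)Q 5/6 ✓
(3,4)Q 5/5 ✓
(4,1)Q 1/2 ✓
(4,2)Q 2/3 ✓
(4,4)Q 3/3 ✓
(4,5)Q 2/3 ✓
(4,6)P 0/1 ✗
Unsatisfied: (4,6) — 1 in total.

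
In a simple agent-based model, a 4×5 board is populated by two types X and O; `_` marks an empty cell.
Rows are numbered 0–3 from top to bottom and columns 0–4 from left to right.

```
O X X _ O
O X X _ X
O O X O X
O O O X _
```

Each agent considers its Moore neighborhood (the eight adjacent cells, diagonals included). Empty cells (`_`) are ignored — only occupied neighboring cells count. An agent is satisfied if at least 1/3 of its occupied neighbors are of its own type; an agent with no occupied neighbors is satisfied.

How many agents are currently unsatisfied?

(0,0)O 1/3 satisfied
(0,1)X 3/5 satisfied
(0,2)X 3/3 satisfied
(0,4)O 0/1 not
(1,0)O 3/5 satisfied
(1,1)X 4/8 satisfied
(1,2)X 4/6 satisfied
(1,4)X 1/3 satisfied
(2,0)O 4/5 satisfied
(2,1)O 5/8 satisfied
(2,2)X 3/7 satisfied
(2,3)O 1/6 not
(2,4)X 2/3 satisfied
(3,0)O 3/3 satisfied
(3,1)O 4/5 satisfied
(3,2)O 3/5 satisfied
(3,3)X 2/4 satisfied
Unsatisfied: (0,4), (2,3) — 2 in total.

2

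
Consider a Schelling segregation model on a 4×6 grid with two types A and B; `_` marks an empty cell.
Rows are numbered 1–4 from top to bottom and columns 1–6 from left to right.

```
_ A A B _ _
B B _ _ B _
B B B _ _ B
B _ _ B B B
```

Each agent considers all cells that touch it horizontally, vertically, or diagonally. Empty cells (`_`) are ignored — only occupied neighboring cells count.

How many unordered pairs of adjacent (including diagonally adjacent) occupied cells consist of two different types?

Scan each occupied cell's neighbors to the right and below (and the two forward diagonals) so each pair is counted once.
From row 1: 4 unlike of 6 pairs (running 4/6).
From row 2: 0 unlike of 7 pairs (running 4/13).
From row 3: 0 unlike of 7 pairs (running 4/20).
From row 4: 0 unlike of 2 pairs (running 4/22).
Total adjacent occupied pairs: 22; unlike-type pairs: 4.

4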